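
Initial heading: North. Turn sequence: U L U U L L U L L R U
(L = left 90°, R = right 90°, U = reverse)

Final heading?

Answer: Final heading: South

Derivation:
Start: North
  U (U-turn (180°)) -> South
  L (left (90° counter-clockwise)) -> East
  U (U-turn (180°)) -> West
  U (U-turn (180°)) -> East
  L (left (90° counter-clockwise)) -> North
  L (left (90° counter-clockwise)) -> West
  U (U-turn (180°)) -> East
  L (left (90° counter-clockwise)) -> North
  L (left (90° counter-clockwise)) -> West
  R (right (90° clockwise)) -> North
  U (U-turn (180°)) -> South
Final: South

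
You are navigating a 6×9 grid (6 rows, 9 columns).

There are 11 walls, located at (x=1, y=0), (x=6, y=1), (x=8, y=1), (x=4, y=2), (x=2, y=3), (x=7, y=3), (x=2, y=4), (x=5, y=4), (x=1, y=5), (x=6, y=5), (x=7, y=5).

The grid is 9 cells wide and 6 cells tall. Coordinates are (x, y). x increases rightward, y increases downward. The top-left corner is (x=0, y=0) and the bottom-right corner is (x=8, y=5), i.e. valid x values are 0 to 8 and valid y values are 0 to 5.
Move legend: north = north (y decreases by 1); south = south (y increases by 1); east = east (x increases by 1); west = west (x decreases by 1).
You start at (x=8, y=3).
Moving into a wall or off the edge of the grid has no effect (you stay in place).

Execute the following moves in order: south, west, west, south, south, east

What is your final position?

Answer: Final position: (x=7, y=4)

Derivation:
Start: (x=8, y=3)
  south (south): (x=8, y=3) -> (x=8, y=4)
  west (west): (x=8, y=4) -> (x=7, y=4)
  west (west): (x=7, y=4) -> (x=6, y=4)
  south (south): blocked, stay at (x=6, y=4)
  south (south): blocked, stay at (x=6, y=4)
  east (east): (x=6, y=4) -> (x=7, y=4)
Final: (x=7, y=4)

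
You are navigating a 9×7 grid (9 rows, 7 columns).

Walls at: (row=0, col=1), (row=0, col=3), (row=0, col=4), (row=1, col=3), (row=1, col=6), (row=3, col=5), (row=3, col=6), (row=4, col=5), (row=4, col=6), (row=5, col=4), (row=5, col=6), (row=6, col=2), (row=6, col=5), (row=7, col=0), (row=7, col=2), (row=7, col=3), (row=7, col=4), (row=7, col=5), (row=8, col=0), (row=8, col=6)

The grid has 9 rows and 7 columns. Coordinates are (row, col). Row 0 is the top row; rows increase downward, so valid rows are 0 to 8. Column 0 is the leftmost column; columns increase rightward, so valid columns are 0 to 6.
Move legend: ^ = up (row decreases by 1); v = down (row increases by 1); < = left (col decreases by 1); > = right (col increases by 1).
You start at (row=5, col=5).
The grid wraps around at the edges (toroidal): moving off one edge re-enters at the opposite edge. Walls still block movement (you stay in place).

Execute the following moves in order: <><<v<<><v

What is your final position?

Answer: Final position: (row=5, col=5)

Derivation:
Start: (row=5, col=5)
  < (left): blocked, stay at (row=5, col=5)
  > (right): blocked, stay at (row=5, col=5)
  < (left): blocked, stay at (row=5, col=5)
  < (left): blocked, stay at (row=5, col=5)
  v (down): blocked, stay at (row=5, col=5)
  < (left): blocked, stay at (row=5, col=5)
  < (left): blocked, stay at (row=5, col=5)
  > (right): blocked, stay at (row=5, col=5)
  < (left): blocked, stay at (row=5, col=5)
  v (down): blocked, stay at (row=5, col=5)
Final: (row=5, col=5)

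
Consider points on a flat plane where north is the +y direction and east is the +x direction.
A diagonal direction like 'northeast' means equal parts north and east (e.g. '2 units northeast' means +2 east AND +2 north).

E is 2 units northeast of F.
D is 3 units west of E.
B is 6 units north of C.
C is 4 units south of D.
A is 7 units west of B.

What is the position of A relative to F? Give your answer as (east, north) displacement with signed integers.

Place F at the origin (east=0, north=0).
  E is 2 units northeast of F: delta (east=+2, north=+2); E at (east=2, north=2).
  D is 3 units west of E: delta (east=-3, north=+0); D at (east=-1, north=2).
  C is 4 units south of D: delta (east=+0, north=-4); C at (east=-1, north=-2).
  B is 6 units north of C: delta (east=+0, north=+6); B at (east=-1, north=4).
  A is 7 units west of B: delta (east=-7, north=+0); A at (east=-8, north=4).
Therefore A relative to F: (east=-8, north=4).

Answer: A is at (east=-8, north=4) relative to F.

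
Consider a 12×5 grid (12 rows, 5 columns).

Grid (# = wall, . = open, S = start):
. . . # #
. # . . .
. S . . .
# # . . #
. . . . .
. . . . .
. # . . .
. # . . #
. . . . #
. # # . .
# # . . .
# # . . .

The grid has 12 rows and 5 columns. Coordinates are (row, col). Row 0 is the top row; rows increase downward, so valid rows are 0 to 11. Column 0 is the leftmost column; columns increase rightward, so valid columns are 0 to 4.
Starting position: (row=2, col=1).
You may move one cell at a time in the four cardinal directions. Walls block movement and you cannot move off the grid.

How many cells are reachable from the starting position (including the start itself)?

Answer: Reachable cells: 44

Derivation:
BFS flood-fill from (row=2, col=1):
  Distance 0: (row=2, col=1)
  Distance 1: (row=2, col=0), (row=2, col=2)
  Distance 2: (row=1, col=0), (row=1, col=2), (row=2, col=3), (row=3, col=2)
  Distance 3: (row=0, col=0), (row=0, col=2), (row=1, col=3), (row=2, col=4), (row=3, col=3), (row=4, col=2)
  Distance 4: (row=0, col=1), (row=1, col=4), (row=4, col=1), (row=4, col=3), (row=5, col=2)
  Distance 5: (row=4, col=0), (row=4, col=4), (row=5, col=1), (row=5, col=3), (row=6, col=2)
  Distance 6: (row=5, col=0), (row=5, col=4), (row=6, col=3), (row=7, col=2)
  Distance 7: (row=6, col=0), (row=6, col=4), (row=7, col=3), (row=8, col=2)
  Distance 8: (row=7, col=0), (row=8, col=1), (row=8, col=3)
  Distance 9: (row=8, col=0), (row=9, col=3)
  Distance 10: (row=9, col=0), (row=9, col=4), (row=10, col=3)
  Distance 11: (row=10, col=2), (row=10, col=4), (row=11, col=3)
  Distance 12: (row=11, col=2), (row=11, col=4)
Total reachable: 44 (grid has 44 open cells total)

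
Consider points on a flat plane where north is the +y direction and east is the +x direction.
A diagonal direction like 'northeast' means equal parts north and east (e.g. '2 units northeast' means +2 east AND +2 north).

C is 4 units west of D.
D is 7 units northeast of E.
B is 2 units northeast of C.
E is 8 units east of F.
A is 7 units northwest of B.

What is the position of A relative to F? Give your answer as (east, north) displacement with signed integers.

Answer: A is at (east=6, north=16) relative to F.

Derivation:
Place F at the origin (east=0, north=0).
  E is 8 units east of F: delta (east=+8, north=+0); E at (east=8, north=0).
  D is 7 units northeast of E: delta (east=+7, north=+7); D at (east=15, north=7).
  C is 4 units west of D: delta (east=-4, north=+0); C at (east=11, north=7).
  B is 2 units northeast of C: delta (east=+2, north=+2); B at (east=13, north=9).
  A is 7 units northwest of B: delta (east=-7, north=+7); A at (east=6, north=16).
Therefore A relative to F: (east=6, north=16).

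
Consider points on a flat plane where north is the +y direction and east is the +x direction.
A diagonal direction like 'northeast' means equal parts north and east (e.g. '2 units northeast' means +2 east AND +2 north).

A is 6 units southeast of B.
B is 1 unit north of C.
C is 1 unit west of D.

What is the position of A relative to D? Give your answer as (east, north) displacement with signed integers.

Place D at the origin (east=0, north=0).
  C is 1 unit west of D: delta (east=-1, north=+0); C at (east=-1, north=0).
  B is 1 unit north of C: delta (east=+0, north=+1); B at (east=-1, north=1).
  A is 6 units southeast of B: delta (east=+6, north=-6); A at (east=5, north=-5).
Therefore A relative to D: (east=5, north=-5).

Answer: A is at (east=5, north=-5) relative to D.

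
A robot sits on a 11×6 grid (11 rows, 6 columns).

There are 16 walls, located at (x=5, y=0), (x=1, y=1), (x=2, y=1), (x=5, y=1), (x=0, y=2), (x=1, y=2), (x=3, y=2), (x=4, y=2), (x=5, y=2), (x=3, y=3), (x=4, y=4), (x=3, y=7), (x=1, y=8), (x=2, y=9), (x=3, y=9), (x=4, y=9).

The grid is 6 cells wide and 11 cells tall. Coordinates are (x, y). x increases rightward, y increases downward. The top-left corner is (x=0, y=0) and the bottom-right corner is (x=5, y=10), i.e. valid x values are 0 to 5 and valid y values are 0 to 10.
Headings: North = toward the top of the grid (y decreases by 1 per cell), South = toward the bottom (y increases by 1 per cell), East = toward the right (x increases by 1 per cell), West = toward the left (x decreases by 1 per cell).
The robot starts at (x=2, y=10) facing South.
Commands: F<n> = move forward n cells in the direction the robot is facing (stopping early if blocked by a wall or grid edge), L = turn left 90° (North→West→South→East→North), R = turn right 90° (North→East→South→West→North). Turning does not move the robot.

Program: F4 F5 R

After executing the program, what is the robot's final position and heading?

Start: (x=2, y=10), facing South
  F4: move forward 0/4 (blocked), now at (x=2, y=10)
  F5: move forward 0/5 (blocked), now at (x=2, y=10)
  R: turn right, now facing West
Final: (x=2, y=10), facing West

Answer: Final position: (x=2, y=10), facing West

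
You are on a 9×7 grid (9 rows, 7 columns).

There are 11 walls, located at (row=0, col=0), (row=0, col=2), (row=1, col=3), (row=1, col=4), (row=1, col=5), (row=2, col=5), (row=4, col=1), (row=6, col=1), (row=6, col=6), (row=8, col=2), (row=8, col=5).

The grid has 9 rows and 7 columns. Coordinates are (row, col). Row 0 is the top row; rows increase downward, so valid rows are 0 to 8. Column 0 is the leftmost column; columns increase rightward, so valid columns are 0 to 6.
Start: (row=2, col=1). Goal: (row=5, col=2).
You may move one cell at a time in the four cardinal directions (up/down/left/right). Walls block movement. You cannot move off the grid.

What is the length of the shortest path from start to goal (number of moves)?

Answer: Shortest path length: 4

Derivation:
BFS from (row=2, col=1) until reaching (row=5, col=2):
  Distance 0: (row=2, col=1)
  Distance 1: (row=1, col=1), (row=2, col=0), (row=2, col=2), (row=3, col=1)
  Distance 2: (row=0, col=1), (row=1, col=0), (row=1, col=2), (row=2, col=3), (row=3, col=0), (row=3, col=2)
  Distance 3: (row=2, col=4), (row=3, col=3), (row=4, col=0), (row=4, col=2)
  Distance 4: (row=3, col=4), (row=4, col=3), (row=5, col=0), (row=5, col=2)  <- goal reached here
One shortest path (4 moves): (row=2, col=1) -> (row=2, col=2) -> (row=3, col=2) -> (row=4, col=2) -> (row=5, col=2)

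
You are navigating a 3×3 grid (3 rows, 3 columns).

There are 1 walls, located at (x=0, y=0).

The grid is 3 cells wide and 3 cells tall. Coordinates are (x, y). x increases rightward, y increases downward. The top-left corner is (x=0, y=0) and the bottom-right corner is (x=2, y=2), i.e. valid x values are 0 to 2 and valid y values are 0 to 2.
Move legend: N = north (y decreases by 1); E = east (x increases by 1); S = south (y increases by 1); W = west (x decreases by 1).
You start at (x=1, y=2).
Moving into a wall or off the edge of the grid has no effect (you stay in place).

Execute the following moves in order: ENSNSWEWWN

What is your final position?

Answer: Final position: (x=0, y=1)

Derivation:
Start: (x=1, y=2)
  E (east): (x=1, y=2) -> (x=2, y=2)
  N (north): (x=2, y=2) -> (x=2, y=1)
  S (south): (x=2, y=1) -> (x=2, y=2)
  N (north): (x=2, y=2) -> (x=2, y=1)
  S (south): (x=2, y=1) -> (x=2, y=2)
  W (west): (x=2, y=2) -> (x=1, y=2)
  E (east): (x=1, y=2) -> (x=2, y=2)
  W (west): (x=2, y=2) -> (x=1, y=2)
  W (west): (x=1, y=2) -> (x=0, y=2)
  N (north): (x=0, y=2) -> (x=0, y=1)
Final: (x=0, y=1)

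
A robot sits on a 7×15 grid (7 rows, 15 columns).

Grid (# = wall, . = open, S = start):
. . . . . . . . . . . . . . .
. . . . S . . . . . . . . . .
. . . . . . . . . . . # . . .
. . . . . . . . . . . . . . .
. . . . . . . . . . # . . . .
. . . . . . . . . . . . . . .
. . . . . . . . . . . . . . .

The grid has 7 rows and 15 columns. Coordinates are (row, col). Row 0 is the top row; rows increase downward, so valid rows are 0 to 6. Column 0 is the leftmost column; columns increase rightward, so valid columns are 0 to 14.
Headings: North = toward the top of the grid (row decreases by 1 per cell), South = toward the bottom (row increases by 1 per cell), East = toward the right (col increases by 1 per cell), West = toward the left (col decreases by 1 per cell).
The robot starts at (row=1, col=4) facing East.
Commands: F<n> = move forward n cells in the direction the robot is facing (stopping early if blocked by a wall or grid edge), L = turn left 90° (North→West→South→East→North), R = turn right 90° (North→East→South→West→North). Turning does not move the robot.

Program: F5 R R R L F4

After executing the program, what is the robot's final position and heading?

Answer: Final position: (row=1, col=5), facing West

Derivation:
Start: (row=1, col=4), facing East
  F5: move forward 5, now at (row=1, col=9)
  R: turn right, now facing South
  R: turn right, now facing West
  R: turn right, now facing North
  L: turn left, now facing West
  F4: move forward 4, now at (row=1, col=5)
Final: (row=1, col=5), facing West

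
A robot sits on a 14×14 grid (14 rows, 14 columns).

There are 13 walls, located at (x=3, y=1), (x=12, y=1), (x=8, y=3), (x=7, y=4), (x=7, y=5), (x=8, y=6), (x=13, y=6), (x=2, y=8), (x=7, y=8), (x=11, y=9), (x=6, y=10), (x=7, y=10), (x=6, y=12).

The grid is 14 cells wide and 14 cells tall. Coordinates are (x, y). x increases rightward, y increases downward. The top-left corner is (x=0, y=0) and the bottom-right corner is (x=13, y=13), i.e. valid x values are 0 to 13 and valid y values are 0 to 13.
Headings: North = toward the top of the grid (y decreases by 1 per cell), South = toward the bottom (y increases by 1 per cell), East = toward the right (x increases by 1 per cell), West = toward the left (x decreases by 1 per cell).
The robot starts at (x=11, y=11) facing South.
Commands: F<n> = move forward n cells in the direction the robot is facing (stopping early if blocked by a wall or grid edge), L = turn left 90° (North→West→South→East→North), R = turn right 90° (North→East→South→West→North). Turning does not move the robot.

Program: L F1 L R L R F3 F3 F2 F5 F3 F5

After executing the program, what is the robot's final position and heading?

Answer: Final position: (x=13, y=11), facing East

Derivation:
Start: (x=11, y=11), facing South
  L: turn left, now facing East
  F1: move forward 1, now at (x=12, y=11)
  L: turn left, now facing North
  R: turn right, now facing East
  L: turn left, now facing North
  R: turn right, now facing East
  F3: move forward 1/3 (blocked), now at (x=13, y=11)
  F3: move forward 0/3 (blocked), now at (x=13, y=11)
  F2: move forward 0/2 (blocked), now at (x=13, y=11)
  F5: move forward 0/5 (blocked), now at (x=13, y=11)
  F3: move forward 0/3 (blocked), now at (x=13, y=11)
  F5: move forward 0/5 (blocked), now at (x=13, y=11)
Final: (x=13, y=11), facing East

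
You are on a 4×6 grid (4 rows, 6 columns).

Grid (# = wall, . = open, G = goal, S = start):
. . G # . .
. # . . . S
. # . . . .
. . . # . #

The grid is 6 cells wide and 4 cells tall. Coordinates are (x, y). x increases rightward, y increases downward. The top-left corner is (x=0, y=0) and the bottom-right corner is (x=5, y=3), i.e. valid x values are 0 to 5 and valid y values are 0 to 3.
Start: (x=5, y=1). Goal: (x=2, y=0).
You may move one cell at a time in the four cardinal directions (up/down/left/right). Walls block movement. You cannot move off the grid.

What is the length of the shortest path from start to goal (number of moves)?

BFS from (x=5, y=1) until reaching (x=2, y=0):
  Distance 0: (x=5, y=1)
  Distance 1: (x=5, y=0), (x=4, y=1), (x=5, y=2)
  Distance 2: (x=4, y=0), (x=3, y=1), (x=4, y=2)
  Distance 3: (x=2, y=1), (x=3, y=2), (x=4, y=3)
  Distance 4: (x=2, y=0), (x=2, y=2)  <- goal reached here
One shortest path (4 moves): (x=5, y=1) -> (x=4, y=1) -> (x=3, y=1) -> (x=2, y=1) -> (x=2, y=0)

Answer: Shortest path length: 4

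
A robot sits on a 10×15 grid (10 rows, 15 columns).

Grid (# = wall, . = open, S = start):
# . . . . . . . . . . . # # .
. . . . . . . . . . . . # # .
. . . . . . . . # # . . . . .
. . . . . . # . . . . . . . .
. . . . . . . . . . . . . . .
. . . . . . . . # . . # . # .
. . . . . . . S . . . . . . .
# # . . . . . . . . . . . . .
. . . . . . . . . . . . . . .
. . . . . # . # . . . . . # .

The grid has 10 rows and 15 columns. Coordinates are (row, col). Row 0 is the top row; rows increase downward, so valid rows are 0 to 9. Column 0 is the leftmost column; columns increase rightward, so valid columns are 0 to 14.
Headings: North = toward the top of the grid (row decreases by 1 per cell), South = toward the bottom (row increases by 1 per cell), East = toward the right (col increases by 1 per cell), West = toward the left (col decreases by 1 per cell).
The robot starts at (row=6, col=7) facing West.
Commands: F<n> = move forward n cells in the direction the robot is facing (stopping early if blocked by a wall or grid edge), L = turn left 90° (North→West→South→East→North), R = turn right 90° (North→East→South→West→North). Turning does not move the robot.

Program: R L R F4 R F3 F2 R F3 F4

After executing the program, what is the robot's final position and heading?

Answer: Final position: (row=8, col=7), facing South

Derivation:
Start: (row=6, col=7), facing West
  R: turn right, now facing North
  L: turn left, now facing West
  R: turn right, now facing North
  F4: move forward 4, now at (row=2, col=7)
  R: turn right, now facing East
  F3: move forward 0/3 (blocked), now at (row=2, col=7)
  F2: move forward 0/2 (blocked), now at (row=2, col=7)
  R: turn right, now facing South
  F3: move forward 3, now at (row=5, col=7)
  F4: move forward 3/4 (blocked), now at (row=8, col=7)
Final: (row=8, col=7), facing South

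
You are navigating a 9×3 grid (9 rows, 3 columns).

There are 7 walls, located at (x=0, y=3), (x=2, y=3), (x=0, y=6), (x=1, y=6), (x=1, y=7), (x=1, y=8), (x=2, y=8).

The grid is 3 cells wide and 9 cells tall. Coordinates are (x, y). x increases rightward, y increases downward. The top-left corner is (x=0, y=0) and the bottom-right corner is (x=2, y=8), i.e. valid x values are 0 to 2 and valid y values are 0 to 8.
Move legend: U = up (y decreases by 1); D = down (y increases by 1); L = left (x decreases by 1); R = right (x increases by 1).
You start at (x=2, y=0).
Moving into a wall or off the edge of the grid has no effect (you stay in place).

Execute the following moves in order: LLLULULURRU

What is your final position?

Answer: Final position: (x=2, y=0)

Derivation:
Start: (x=2, y=0)
  L (left): (x=2, y=0) -> (x=1, y=0)
  L (left): (x=1, y=0) -> (x=0, y=0)
  L (left): blocked, stay at (x=0, y=0)
  U (up): blocked, stay at (x=0, y=0)
  L (left): blocked, stay at (x=0, y=0)
  U (up): blocked, stay at (x=0, y=0)
  L (left): blocked, stay at (x=0, y=0)
  U (up): blocked, stay at (x=0, y=0)
  R (right): (x=0, y=0) -> (x=1, y=0)
  R (right): (x=1, y=0) -> (x=2, y=0)
  U (up): blocked, stay at (x=2, y=0)
Final: (x=2, y=0)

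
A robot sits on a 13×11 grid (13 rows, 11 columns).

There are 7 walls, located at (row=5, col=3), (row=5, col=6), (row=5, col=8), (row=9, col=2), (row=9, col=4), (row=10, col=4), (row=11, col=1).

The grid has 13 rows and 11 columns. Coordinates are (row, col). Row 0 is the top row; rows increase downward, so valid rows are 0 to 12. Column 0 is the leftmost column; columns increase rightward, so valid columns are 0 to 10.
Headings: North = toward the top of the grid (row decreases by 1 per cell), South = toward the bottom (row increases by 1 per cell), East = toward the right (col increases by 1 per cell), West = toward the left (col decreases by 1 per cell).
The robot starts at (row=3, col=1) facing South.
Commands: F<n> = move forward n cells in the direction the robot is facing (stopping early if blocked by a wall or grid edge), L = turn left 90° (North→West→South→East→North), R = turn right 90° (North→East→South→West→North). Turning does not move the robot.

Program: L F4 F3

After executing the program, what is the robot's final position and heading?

Answer: Final position: (row=3, col=8), facing East

Derivation:
Start: (row=3, col=1), facing South
  L: turn left, now facing East
  F4: move forward 4, now at (row=3, col=5)
  F3: move forward 3, now at (row=3, col=8)
Final: (row=3, col=8), facing East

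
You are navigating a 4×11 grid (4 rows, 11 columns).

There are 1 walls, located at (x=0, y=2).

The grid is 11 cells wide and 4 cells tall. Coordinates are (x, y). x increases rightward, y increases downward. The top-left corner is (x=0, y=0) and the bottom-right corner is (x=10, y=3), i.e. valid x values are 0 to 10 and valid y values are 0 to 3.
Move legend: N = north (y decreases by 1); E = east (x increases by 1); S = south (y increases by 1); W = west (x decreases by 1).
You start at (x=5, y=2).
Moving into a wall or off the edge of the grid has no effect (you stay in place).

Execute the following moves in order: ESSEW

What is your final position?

Answer: Final position: (x=6, y=3)

Derivation:
Start: (x=5, y=2)
  E (east): (x=5, y=2) -> (x=6, y=2)
  S (south): (x=6, y=2) -> (x=6, y=3)
  S (south): blocked, stay at (x=6, y=3)
  E (east): (x=6, y=3) -> (x=7, y=3)
  W (west): (x=7, y=3) -> (x=6, y=3)
Final: (x=6, y=3)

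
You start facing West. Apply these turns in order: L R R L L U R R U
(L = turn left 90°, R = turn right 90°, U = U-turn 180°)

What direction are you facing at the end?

Start: West
  L (left (90° counter-clockwise)) -> South
  R (right (90° clockwise)) -> West
  R (right (90° clockwise)) -> North
  L (left (90° counter-clockwise)) -> West
  L (left (90° counter-clockwise)) -> South
  U (U-turn (180°)) -> North
  R (right (90° clockwise)) -> East
  R (right (90° clockwise)) -> South
  U (U-turn (180°)) -> North
Final: North

Answer: Final heading: North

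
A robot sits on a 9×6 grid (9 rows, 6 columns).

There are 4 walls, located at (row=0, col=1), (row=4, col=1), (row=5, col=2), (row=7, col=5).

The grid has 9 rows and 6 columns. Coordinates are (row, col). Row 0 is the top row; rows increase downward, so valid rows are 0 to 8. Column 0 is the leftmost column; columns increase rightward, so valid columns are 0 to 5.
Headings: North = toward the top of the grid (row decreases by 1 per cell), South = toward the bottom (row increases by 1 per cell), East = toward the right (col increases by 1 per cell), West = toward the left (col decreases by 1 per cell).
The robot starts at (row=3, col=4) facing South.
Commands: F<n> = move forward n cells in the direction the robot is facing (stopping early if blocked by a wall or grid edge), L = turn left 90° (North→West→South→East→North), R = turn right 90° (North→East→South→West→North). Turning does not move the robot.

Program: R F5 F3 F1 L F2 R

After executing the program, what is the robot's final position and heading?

Start: (row=3, col=4), facing South
  R: turn right, now facing West
  F5: move forward 4/5 (blocked), now at (row=3, col=0)
  F3: move forward 0/3 (blocked), now at (row=3, col=0)
  F1: move forward 0/1 (blocked), now at (row=3, col=0)
  L: turn left, now facing South
  F2: move forward 2, now at (row=5, col=0)
  R: turn right, now facing West
Final: (row=5, col=0), facing West

Answer: Final position: (row=5, col=0), facing West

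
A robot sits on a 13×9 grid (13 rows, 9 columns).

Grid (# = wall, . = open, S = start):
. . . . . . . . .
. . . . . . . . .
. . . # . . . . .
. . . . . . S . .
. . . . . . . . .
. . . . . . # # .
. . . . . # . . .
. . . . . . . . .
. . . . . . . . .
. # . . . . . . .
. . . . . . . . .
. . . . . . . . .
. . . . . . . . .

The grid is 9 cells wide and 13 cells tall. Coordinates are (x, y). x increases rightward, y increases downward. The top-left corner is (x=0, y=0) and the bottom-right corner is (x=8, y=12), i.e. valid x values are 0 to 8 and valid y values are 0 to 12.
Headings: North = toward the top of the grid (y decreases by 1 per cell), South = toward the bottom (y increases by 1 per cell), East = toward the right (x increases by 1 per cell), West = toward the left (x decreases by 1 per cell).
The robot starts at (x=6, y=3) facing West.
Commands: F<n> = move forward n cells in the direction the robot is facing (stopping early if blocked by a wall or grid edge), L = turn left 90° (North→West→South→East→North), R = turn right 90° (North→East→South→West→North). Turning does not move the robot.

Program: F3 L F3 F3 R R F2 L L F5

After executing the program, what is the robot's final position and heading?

Start: (x=6, y=3), facing West
  F3: move forward 3, now at (x=3, y=3)
  L: turn left, now facing South
  F3: move forward 3, now at (x=3, y=6)
  F3: move forward 3, now at (x=3, y=9)
  R: turn right, now facing West
  R: turn right, now facing North
  F2: move forward 2, now at (x=3, y=7)
  L: turn left, now facing West
  L: turn left, now facing South
  F5: move forward 5, now at (x=3, y=12)
Final: (x=3, y=12), facing South

Answer: Final position: (x=3, y=12), facing South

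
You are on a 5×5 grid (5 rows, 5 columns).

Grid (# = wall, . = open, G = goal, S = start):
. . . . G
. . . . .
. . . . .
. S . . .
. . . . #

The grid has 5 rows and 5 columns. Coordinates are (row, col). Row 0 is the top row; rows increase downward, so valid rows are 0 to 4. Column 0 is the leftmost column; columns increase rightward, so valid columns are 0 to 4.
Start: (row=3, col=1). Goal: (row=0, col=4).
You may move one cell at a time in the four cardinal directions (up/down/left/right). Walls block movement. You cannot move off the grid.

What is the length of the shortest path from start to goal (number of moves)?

Answer: Shortest path length: 6

Derivation:
BFS from (row=3, col=1) until reaching (row=0, col=4):
  Distance 0: (row=3, col=1)
  Distance 1: (row=2, col=1), (row=3, col=0), (row=3, col=2), (row=4, col=1)
  Distance 2: (row=1, col=1), (row=2, col=0), (row=2, col=2), (row=3, col=3), (row=4, col=0), (row=4, col=2)
  Distance 3: (row=0, col=1), (row=1, col=0), (row=1, col=2), (row=2, col=3), (row=3, col=4), (row=4, col=3)
  Distance 4: (row=0, col=0), (row=0, col=2), (row=1, col=3), (row=2, col=4)
  Distance 5: (row=0, col=3), (row=1, col=4)
  Distance 6: (row=0, col=4)  <- goal reached here
One shortest path (6 moves): (row=3, col=1) -> (row=3, col=2) -> (row=3, col=3) -> (row=3, col=4) -> (row=2, col=4) -> (row=1, col=4) -> (row=0, col=4)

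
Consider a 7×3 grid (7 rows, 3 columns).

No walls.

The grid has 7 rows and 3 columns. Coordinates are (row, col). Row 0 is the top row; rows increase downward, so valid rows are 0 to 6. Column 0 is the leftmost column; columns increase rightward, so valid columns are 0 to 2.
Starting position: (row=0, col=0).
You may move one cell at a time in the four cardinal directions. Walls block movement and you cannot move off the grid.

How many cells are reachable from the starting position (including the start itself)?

Answer: Reachable cells: 21

Derivation:
BFS flood-fill from (row=0, col=0):
  Distance 0: (row=0, col=0)
  Distance 1: (row=0, col=1), (row=1, col=0)
  Distance 2: (row=0, col=2), (row=1, col=1), (row=2, col=0)
  Distance 3: (row=1, col=2), (row=2, col=1), (row=3, col=0)
  Distance 4: (row=2, col=2), (row=3, col=1), (row=4, col=0)
  Distance 5: (row=3, col=2), (row=4, col=1), (row=5, col=0)
  Distance 6: (row=4, col=2), (row=5, col=1), (row=6, col=0)
  Distance 7: (row=5, col=2), (row=6, col=1)
  Distance 8: (row=6, col=2)
Total reachable: 21 (grid has 21 open cells total)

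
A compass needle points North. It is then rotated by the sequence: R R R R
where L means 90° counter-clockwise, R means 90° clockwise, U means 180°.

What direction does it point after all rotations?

Start: North
  R (right (90° clockwise)) -> East
  R (right (90° clockwise)) -> South
  R (right (90° clockwise)) -> West
  R (right (90° clockwise)) -> North
Final: North

Answer: Final heading: North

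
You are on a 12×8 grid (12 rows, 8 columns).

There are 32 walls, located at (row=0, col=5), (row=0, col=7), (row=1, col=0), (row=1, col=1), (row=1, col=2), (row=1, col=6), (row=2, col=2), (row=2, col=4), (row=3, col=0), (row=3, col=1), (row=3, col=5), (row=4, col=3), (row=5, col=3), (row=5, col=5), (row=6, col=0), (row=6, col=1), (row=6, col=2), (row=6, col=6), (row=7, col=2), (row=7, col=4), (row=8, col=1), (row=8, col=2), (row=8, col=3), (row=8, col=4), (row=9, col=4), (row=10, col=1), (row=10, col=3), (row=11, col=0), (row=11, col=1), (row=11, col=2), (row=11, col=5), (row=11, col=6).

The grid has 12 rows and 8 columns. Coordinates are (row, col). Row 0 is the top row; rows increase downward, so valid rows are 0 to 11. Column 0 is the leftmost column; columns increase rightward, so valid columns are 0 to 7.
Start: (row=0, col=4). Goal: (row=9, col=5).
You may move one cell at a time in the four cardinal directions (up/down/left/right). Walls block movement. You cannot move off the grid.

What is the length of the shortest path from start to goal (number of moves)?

BFS from (row=0, col=4) until reaching (row=9, col=5):
  Distance 0: (row=0, col=4)
  Distance 1: (row=0, col=3), (row=1, col=4)
  Distance 2: (row=0, col=2), (row=1, col=3), (row=1, col=5)
  Distance 3: (row=0, col=1), (row=2, col=3), (row=2, col=5)
  Distance 4: (row=0, col=0), (row=2, col=6), (row=3, col=3)
  Distance 5: (row=2, col=7), (row=3, col=2), (row=3, col=4), (row=3, col=6)
  Distance 6: (row=1, col=7), (row=3, col=7), (row=4, col=2), (row=4, col=4), (row=4, col=6)
  Distance 7: (row=4, col=1), (row=4, col=5), (row=4, col=7), (row=5, col=2), (row=5, col=4), (row=5, col=6)
  Distance 8: (row=4, col=0), (row=5, col=1), (row=5, col=7), (row=6, col=4)
  Distance 9: (row=5, col=0), (row=6, col=3), (row=6, col=5), (row=6, col=7)
  Distance 10: (row=7, col=3), (row=7, col=5), (row=7, col=7)
  Distance 11: (row=7, col=6), (row=8, col=5), (row=8, col=7)
  Distance 12: (row=8, col=6), (row=9, col=5), (row=9, col=7)  <- goal reached here
One shortest path (12 moves): (row=0, col=4) -> (row=0, col=3) -> (row=1, col=3) -> (row=2, col=3) -> (row=3, col=3) -> (row=3, col=4) -> (row=4, col=4) -> (row=5, col=4) -> (row=6, col=4) -> (row=6, col=5) -> (row=7, col=5) -> (row=8, col=5) -> (row=9, col=5)

Answer: Shortest path length: 12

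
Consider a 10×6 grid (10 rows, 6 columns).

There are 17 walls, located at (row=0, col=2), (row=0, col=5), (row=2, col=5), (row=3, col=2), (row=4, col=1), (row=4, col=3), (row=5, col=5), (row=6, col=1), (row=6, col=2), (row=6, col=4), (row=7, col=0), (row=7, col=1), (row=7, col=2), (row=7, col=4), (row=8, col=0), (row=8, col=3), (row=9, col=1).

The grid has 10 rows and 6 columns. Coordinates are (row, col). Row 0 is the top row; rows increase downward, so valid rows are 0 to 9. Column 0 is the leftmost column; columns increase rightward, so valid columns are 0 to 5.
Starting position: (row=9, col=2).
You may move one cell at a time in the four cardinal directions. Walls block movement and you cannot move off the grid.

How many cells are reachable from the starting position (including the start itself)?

BFS flood-fill from (row=9, col=2):
  Distance 0: (row=9, col=2)
  Distance 1: (row=8, col=2), (row=9, col=3)
  Distance 2: (row=8, col=1), (row=9, col=4)
  Distance 3: (row=8, col=4), (row=9, col=5)
  Distance 4: (row=8, col=5)
  Distance 5: (row=7, col=5)
  Distance 6: (row=6, col=5)
Total reachable: 10 (grid has 43 open cells total)

Answer: Reachable cells: 10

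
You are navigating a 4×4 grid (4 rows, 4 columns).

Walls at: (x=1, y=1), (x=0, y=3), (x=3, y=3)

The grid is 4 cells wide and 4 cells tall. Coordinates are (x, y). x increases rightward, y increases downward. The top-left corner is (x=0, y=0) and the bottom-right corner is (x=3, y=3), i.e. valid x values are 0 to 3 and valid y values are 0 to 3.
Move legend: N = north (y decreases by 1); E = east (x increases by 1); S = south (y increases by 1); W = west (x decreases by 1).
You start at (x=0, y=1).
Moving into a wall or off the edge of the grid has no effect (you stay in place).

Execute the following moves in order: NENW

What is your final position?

Answer: Final position: (x=0, y=0)

Derivation:
Start: (x=0, y=1)
  N (north): (x=0, y=1) -> (x=0, y=0)
  E (east): (x=0, y=0) -> (x=1, y=0)
  N (north): blocked, stay at (x=1, y=0)
  W (west): (x=1, y=0) -> (x=0, y=0)
Final: (x=0, y=0)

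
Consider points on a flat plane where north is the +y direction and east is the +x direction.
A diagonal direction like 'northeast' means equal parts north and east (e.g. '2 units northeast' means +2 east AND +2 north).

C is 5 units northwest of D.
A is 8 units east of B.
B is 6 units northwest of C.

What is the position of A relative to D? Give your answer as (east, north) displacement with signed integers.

Answer: A is at (east=-3, north=11) relative to D.

Derivation:
Place D at the origin (east=0, north=0).
  C is 5 units northwest of D: delta (east=-5, north=+5); C at (east=-5, north=5).
  B is 6 units northwest of C: delta (east=-6, north=+6); B at (east=-11, north=11).
  A is 8 units east of B: delta (east=+8, north=+0); A at (east=-3, north=11).
Therefore A relative to D: (east=-3, north=11).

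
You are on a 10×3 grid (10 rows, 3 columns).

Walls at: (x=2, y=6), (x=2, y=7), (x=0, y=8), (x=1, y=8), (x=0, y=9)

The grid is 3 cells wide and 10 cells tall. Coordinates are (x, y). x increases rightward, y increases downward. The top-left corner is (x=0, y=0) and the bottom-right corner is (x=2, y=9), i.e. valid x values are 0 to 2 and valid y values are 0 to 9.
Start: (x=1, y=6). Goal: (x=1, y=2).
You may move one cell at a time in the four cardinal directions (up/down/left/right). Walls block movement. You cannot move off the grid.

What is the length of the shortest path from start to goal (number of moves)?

BFS from (x=1, y=6) until reaching (x=1, y=2):
  Distance 0: (x=1, y=6)
  Distance 1: (x=1, y=5), (x=0, y=6), (x=1, y=7)
  Distance 2: (x=1, y=4), (x=0, y=5), (x=2, y=5), (x=0, y=7)
  Distance 3: (x=1, y=3), (x=0, y=4), (x=2, y=4)
  Distance 4: (x=1, y=2), (x=0, y=3), (x=2, y=3)  <- goal reached here
One shortest path (4 moves): (x=1, y=6) -> (x=1, y=5) -> (x=1, y=4) -> (x=1, y=3) -> (x=1, y=2)

Answer: Shortest path length: 4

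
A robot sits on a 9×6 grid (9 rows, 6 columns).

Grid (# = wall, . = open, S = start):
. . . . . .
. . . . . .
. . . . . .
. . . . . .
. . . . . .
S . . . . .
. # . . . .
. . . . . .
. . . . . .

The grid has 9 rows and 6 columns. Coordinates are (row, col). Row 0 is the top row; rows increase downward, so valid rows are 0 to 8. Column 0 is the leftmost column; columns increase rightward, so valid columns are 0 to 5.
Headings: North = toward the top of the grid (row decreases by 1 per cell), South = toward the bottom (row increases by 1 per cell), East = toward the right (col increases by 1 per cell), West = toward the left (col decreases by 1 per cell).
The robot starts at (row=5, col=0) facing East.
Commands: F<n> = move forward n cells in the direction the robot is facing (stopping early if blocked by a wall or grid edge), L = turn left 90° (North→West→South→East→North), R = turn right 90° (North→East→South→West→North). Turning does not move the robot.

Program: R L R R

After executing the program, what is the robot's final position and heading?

Start: (row=5, col=0), facing East
  R: turn right, now facing South
  L: turn left, now facing East
  R: turn right, now facing South
  R: turn right, now facing West
Final: (row=5, col=0), facing West

Answer: Final position: (row=5, col=0), facing West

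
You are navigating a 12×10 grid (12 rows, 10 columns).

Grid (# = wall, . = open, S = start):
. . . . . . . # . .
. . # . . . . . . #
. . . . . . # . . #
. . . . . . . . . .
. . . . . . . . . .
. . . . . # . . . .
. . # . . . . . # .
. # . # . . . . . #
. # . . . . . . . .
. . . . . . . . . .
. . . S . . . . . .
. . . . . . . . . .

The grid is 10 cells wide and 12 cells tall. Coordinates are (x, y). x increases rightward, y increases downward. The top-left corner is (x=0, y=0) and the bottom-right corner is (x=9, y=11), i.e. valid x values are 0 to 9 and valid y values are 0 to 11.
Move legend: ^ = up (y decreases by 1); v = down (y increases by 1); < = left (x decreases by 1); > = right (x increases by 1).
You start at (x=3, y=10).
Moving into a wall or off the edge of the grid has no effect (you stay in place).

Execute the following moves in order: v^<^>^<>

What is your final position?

Start: (x=3, y=10)
  v (down): (x=3, y=10) -> (x=3, y=11)
  ^ (up): (x=3, y=11) -> (x=3, y=10)
  < (left): (x=3, y=10) -> (x=2, y=10)
  ^ (up): (x=2, y=10) -> (x=2, y=9)
  > (right): (x=2, y=9) -> (x=3, y=9)
  ^ (up): (x=3, y=9) -> (x=3, y=8)
  < (left): (x=3, y=8) -> (x=2, y=8)
  > (right): (x=2, y=8) -> (x=3, y=8)
Final: (x=3, y=8)

Answer: Final position: (x=3, y=8)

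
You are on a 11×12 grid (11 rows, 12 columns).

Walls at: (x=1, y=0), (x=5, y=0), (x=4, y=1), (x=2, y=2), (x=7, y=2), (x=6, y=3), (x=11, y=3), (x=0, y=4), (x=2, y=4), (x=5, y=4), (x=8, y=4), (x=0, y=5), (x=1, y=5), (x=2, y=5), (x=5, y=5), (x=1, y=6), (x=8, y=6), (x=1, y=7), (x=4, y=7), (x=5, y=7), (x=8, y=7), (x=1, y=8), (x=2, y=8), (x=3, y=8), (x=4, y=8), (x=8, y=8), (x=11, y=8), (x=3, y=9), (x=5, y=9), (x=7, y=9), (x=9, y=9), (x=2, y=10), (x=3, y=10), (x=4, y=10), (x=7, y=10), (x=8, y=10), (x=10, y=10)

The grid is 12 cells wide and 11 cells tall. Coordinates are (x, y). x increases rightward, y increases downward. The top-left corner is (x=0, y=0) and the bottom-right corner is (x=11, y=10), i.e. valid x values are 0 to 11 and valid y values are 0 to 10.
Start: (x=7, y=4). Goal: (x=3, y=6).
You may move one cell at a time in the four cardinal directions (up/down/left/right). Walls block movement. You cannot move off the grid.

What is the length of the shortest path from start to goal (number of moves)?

Answer: Shortest path length: 6

Derivation:
BFS from (x=7, y=4) until reaching (x=3, y=6):
  Distance 0: (x=7, y=4)
  Distance 1: (x=7, y=3), (x=6, y=4), (x=7, y=5)
  Distance 2: (x=8, y=3), (x=6, y=5), (x=8, y=5), (x=7, y=6)
  Distance 3: (x=8, y=2), (x=9, y=3), (x=9, y=5), (x=6, y=6), (x=7, y=7)
  Distance 4: (x=8, y=1), (x=9, y=2), (x=10, y=3), (x=9, y=4), (x=10, y=5), (x=5, y=6), (x=9, y=6), (x=6, y=7), (x=7, y=8)
  Distance 5: (x=8, y=0), (x=7, y=1), (x=9, y=1), (x=10, y=2), (x=10, y=4), (x=11, y=5), (x=4, y=6), (x=10, y=6), (x=9, y=7), (x=6, y=8)
  Distance 6: (x=7, y=0), (x=9, y=0), (x=6, y=1), (x=10, y=1), (x=11, y=2), (x=11, y=4), (x=4, y=5), (x=3, y=6), (x=11, y=6), (x=10, y=7), (x=5, y=8), (x=9, y=8), (x=6, y=9)  <- goal reached here
One shortest path (6 moves): (x=7, y=4) -> (x=6, y=4) -> (x=6, y=5) -> (x=6, y=6) -> (x=5, y=6) -> (x=4, y=6) -> (x=3, y=6)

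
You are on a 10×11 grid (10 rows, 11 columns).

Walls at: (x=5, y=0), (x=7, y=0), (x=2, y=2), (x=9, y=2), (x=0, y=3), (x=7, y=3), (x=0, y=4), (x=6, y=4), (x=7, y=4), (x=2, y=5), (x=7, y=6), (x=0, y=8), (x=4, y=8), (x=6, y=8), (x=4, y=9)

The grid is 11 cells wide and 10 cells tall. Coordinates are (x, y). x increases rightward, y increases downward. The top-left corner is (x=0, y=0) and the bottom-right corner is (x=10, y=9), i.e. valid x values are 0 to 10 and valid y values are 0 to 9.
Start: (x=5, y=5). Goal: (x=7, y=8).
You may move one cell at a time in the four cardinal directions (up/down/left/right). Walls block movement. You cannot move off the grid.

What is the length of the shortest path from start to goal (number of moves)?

Answer: Shortest path length: 5

Derivation:
BFS from (x=5, y=5) until reaching (x=7, y=8):
  Distance 0: (x=5, y=5)
  Distance 1: (x=5, y=4), (x=4, y=5), (x=6, y=5), (x=5, y=6)
  Distance 2: (x=5, y=3), (x=4, y=4), (x=3, y=5), (x=7, y=5), (x=4, y=6), (x=6, y=6), (x=5, y=7)
  Distance 3: (x=5, y=2), (x=4, y=3), (x=6, y=3), (x=3, y=4), (x=8, y=5), (x=3, y=6), (x=4, y=7), (x=6, y=7), (x=5, y=8)
  Distance 4: (x=5, y=1), (x=4, y=2), (x=6, y=2), (x=3, y=3), (x=2, y=4), (x=8, y=4), (x=9, y=5), (x=2, y=6), (x=8, y=6), (x=3, y=7), (x=7, y=7), (x=5, y=9)
  Distance 5: (x=4, y=1), (x=6, y=1), (x=3, y=2), (x=7, y=2), (x=2, y=3), (x=8, y=3), (x=1, y=4), (x=9, y=4), (x=10, y=5), (x=1, y=6), (x=9, y=6), (x=2, y=7), (x=8, y=7), (x=3, y=8), (x=7, y=8), (x=6, y=9)  <- goal reached here
One shortest path (5 moves): (x=5, y=5) -> (x=6, y=5) -> (x=6, y=6) -> (x=6, y=7) -> (x=7, y=7) -> (x=7, y=8)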